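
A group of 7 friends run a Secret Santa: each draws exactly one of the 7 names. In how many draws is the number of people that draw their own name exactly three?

315

Choose which 3 of the 7 are fixed: C(7,3) = 35.
The other 4 form a derangement: !4 = 9.
Total: 35 × 9 = 315.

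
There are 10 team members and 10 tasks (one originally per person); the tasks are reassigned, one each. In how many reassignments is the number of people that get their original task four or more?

68914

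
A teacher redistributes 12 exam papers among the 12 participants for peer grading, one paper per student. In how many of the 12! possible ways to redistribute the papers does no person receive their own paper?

176214841

The number of derangements of 12 is !12 = Σ_{k=0}^{12} (-1)^k·12!/k!
= 12! - 12!/1! + 12!/2! - 12!/3! + 12!/4! - 12!/5! + 12!/6! - 12!/7! + 12!/8! - 12!/9! + 12!/10! - 12!/11! + 12!/12!
= 479001600 - 479001600 + 239500800 - 79833600 + 19958400 - 3991680 + 665280 - 95040 + 11880 - 1320 + 132 - 12 + 1
= 176214841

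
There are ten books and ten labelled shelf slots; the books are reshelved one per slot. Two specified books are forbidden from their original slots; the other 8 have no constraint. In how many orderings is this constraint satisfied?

Inclusion-exclusion on the 2 forbidden self-matches:
Σ_{j=0}^{2} (-1)^j C(2,j)(10-j)!
= C(2,0)·10! - C(2,1)·9! + C(2,2)·8!
= 3628800 - 725760 + 40320
= 2943360

2943360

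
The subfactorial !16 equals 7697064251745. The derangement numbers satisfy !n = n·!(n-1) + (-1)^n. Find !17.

130850092279664

!17 = 17·7697064251745 - 1 = 130850092279664.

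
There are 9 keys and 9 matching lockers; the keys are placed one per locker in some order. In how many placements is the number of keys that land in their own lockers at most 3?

355997

# with exactly i fixed is C(9,i)·!(9-i); sum over i=0..3:
  i=0: C(9,0)·!9 = 1·133496 = 133496
  i=1: C(9,1)·!8 = 9·14833 = 133497
  i=2: C(9,2)·!7 = 36·1854 = 66744
  i=3: C(9,3)·!6 = 84·265 = 22260
Total = 355997.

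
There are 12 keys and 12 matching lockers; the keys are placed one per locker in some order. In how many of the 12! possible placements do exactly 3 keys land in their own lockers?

29369120

Choose which 3 of the 12 are fixed: C(12,3) = 220.
The remaining 9 must be deranged: !9 = 133496.
Total: 220 × 133496 = 29369120.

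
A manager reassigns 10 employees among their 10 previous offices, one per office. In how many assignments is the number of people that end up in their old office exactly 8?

45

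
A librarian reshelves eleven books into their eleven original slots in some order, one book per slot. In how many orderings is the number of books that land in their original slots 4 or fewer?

# with exactly i fixed is C(11,i)·!(11-i); sum over i=0..4:
  i=0: C(11,0)·!11 = 1·14684570 = 14684570
  i=1: C(11,1)·!10 = 11·1334961 = 14684571
  i=2: C(11,2)·!9 = 55·133496 = 7342280
  i=3: C(11,3)·!8 = 165·14833 = 2447445
  i=4: C(11,4)·!7 = 330·1854 = 611820
Total = 39770686.

39770686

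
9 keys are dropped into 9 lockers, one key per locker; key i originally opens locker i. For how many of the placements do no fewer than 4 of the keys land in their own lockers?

# with exactly i fixed is C(9,i)·!(9-i); sum over i=4..9:
  i=4: C(9,4)·!5 = 126·44 = 5544
  i=5: C(9,5)·!4 = 126·9 = 1134
  i=6: C(9,6)·!3 = 84·2 = 168
  i=7: C(9,7)·!2 = 36·1 = 36
  i=8: C(9,8)·!1 = 9·0 = 0
  i=9: C(9,9)·!0 = 1·1 = 1
Total = 6883.

6883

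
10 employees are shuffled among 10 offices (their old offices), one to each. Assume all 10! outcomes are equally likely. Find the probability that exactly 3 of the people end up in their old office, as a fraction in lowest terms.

103/1680

Favorable outcomes: C(10,3)·!7 = 120·1854 = 222480.
Total outcomes: 10! = 3628800.
Probability = 222480/3628800 = 103/1680.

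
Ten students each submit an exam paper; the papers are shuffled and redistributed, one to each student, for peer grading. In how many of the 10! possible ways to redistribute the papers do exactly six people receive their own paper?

1890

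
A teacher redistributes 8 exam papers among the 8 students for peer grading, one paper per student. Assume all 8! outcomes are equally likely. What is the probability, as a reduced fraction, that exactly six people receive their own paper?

Favorable outcomes: C(8,6)·!2 = 28·1 = 28.
Total outcomes: 8! = 40320.
Probability = 28/40320 = 1/1440.

1/1440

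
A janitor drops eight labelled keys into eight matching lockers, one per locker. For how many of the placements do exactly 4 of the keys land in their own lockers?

630

Pick the 4 fixed positions: C(8,4) = 70 ways.
The other 4 form a derangement: !4 = 9.
Total: 70 × 9 = 630.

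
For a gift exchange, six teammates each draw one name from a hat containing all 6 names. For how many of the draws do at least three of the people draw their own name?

Sum C(6,i)·!(6-i) for i = 3..6:
  i=3: C(6,3)·!3 = 20·2 = 40
  i=4: C(6,4)·!2 = 15·1 = 15
  i=5: C(6,5)·!1 = 6·0 = 0
  i=6: C(6,6)·!0 = 1·1 = 1
Total = 56.

56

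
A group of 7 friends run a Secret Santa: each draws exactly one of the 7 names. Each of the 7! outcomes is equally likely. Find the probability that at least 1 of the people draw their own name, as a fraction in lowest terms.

Favorable outcomes: Σ_{i≥1} C(7,i)·!(7-i) = 7·265 + 21·44 + 35·9 + 35·2 + 21·1 + 7·0 + 1·1 = 3186.
Total outcomes: 7! = 5040.
Probability = 3186/5040 = 177/280.

177/280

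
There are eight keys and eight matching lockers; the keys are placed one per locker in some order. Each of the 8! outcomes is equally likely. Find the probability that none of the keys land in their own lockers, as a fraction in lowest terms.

Favorable outcomes: !8 = 14833.
Total outcomes: 8! = 40320.
Probability = 14833/40320 = 2119/5760.

2119/5760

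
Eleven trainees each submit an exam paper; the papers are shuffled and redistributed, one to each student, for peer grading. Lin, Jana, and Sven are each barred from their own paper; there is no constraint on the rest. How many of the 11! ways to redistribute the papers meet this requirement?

30078720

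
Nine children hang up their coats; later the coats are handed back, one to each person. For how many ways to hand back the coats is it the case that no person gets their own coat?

133496

!9 is the nearest integer to 9!/e.
9! = 362880, and 362880/e ≈ 133496.09, so !9 = 133496.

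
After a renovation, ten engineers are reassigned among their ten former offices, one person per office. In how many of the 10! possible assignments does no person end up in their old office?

The subfactorial !10 = [10!/e] (nearest integer).
10! = 3628800, and 3628800/e ≈ 1334960.92, so !10 = 1334961.

1334961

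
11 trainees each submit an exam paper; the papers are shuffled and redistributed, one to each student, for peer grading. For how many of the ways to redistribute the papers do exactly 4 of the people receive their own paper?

Pick the 4 fixed positions: C(11,4) = 330 ways.
The remaining 7 must be deranged: !7 = 1854.
Total: 330 × 1854 = 611820.

611820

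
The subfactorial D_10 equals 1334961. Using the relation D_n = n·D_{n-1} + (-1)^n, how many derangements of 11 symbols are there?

14684570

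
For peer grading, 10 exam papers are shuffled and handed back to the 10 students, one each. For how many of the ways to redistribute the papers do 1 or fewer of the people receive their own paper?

# with exactly i fixed is C(10,i)·!(10-i); sum over i=0..1:
  i=0: C(10,0)·!10 = 1·1334961 = 1334961
  i=1: C(10,1)·!9 = 10·133496 = 1334960
Total = 2669921.

2669921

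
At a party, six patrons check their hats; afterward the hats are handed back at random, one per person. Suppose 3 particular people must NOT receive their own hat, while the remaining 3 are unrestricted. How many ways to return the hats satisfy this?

426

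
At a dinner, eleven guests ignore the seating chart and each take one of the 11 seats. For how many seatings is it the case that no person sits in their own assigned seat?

Use !n = (n-1)(!(n-1) + !(n-2)).
!11 = 10·(1334961 + 133496) = 10·1468457 = 14684570

14684570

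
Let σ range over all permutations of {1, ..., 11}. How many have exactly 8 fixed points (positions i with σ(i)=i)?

Pick the 8 fixed positions: C(11,8) = 165 ways.
The other 3 form a derangement: !3 = 2.
Total: 165 × 2 = 330.

330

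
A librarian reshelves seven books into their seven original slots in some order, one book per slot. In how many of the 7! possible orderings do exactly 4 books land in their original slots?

70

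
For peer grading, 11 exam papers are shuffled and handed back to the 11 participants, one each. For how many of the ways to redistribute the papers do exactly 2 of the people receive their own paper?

7342280

Choose which 2 of the 11 are fixed: C(11,2) = 55.
The remaining 9 must be deranged: !9 = 133496.
Total: 55 × 133496 = 7342280.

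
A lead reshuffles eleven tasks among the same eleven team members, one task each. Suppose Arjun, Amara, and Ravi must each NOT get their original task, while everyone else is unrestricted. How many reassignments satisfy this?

30078720

Let A_j be the event that the j-th constrained one is fixed. By inclusion-exclusion over the 3 events:
Σ_{j=0}^{3} (-1)^j C(3,j)(11-j)!
= C(3,0)·11! - C(3,1)·10! + C(3,2)·9! - C(3,3)·8!
= 39916800 - 10886400 + 1088640 - 40320
= 30078720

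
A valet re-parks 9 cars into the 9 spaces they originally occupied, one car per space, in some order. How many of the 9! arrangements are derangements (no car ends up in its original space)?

133496

!9 is the nearest integer to 9!/e.
9! = 362880, and 362880/e ≈ 133496.09, so !9 = 133496.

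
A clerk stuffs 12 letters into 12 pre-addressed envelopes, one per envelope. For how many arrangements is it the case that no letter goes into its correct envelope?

The subfactorial !12 = [12!/e] (nearest integer).
12! = 479001600, and 479001600/e ≈ 176214840.93, so !12 = 176214841.

176214841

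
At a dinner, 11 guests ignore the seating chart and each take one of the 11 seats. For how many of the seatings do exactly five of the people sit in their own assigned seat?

122430

Pick the 5 fixed positions: C(11,5) = 462 ways.
The other 6 form a derangement: !6 = 265.
Total: 462 × 265 = 122430.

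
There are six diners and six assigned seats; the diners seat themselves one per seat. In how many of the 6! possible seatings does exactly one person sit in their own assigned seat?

264

Pick the single fixed position: C(6,1) = 6 ways.
The remaining 5 must be deranged: !5 = 44.
Total: 6 × 44 = 264.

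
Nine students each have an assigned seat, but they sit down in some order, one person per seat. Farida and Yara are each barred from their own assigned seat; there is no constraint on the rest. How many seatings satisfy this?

Inclusion-exclusion on the 2 forbidden self-matches:
Σ_{j=0}^{2} (-1)^j C(2,j)(9-j)!
= C(2,0)·9! - C(2,1)·8! + C(2,2)·7!
= 362880 - 80640 + 5040
= 287280

287280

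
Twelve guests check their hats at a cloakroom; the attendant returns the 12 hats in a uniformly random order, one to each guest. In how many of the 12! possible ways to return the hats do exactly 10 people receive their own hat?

66

Choose which 10 of the 12 are fixed: C(12,10) = 66.
The remaining 2 must be deranged: !2 = 1.
Total: 66 × 1 = 66.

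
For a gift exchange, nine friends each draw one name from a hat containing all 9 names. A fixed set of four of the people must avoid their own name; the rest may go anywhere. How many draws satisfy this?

229080

Let A_j be the event that the j-th constrained one is fixed. By inclusion-exclusion over the 4 events:
Σ_{j=0}^{4} (-1)^j C(4,j)(9-j)!
= C(4,0)·9! - C(4,1)·8! + C(4,2)·7! - C(4,3)·6! + C(4,4)·5!
= 362880 - 161280 + 30240 - 2880 + 120
= 229080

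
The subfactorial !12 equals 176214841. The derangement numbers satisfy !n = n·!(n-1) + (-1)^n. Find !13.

!13 = 13·176214841 - 1 = 2290792932.

2290792932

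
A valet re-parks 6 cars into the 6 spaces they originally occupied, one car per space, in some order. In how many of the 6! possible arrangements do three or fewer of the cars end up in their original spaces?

704

Sum C(6,i)·!(6-i) for i = 0..3:
  i=0: C(6,0)·!6 = 1·265 = 265
  i=1: C(6,1)·!5 = 6·44 = 264
  i=2: C(6,2)·!4 = 15·9 = 135
  i=3: C(6,3)·!3 = 20·2 = 40
Total = 704.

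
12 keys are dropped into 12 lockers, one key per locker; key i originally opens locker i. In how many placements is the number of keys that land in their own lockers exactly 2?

Choose which 2 of the 12 are fixed: C(12,2) = 66.
The remaining 10 must be deranged: !10 = 1334961.
Total: 66 × 1334961 = 88107426.

88107426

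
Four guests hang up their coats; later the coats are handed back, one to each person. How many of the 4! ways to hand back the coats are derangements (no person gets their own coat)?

The subfactorial !4 = [4!/e] (nearest integer).
4! = 24, and 24/e ≈ 8.83, so !4 = 9.

9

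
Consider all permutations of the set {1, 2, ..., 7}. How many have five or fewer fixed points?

5039

Sum C(7,i)·!(7-i) for i = 0..5:
  i=0: C(7,0)·!7 = 1·1854 = 1854
  i=1: C(7,1)·!6 = 7·265 = 1855
  i=2: C(7,2)·!5 = 21·44 = 924
  i=3: C(7,3)·!4 = 35·9 = 315
  i=4: C(7,4)·!3 = 35·2 = 70
  i=5: C(7,5)·!2 = 21·1 = 21
Total = 5039.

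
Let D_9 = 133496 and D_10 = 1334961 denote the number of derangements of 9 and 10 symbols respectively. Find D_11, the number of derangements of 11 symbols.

14684570

D_11 = (11-1)·(D_10 + D_9) = 10·(1334961 + 133496) = 10·1468457 = 14684570.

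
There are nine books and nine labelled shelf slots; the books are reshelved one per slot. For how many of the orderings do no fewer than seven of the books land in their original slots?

Sum C(9,i)·!(9-i) for i = 7..9:
  i=7: C(9,7)·!2 = 36·1 = 36
  i=8: C(9,8)·!1 = 9·0 = 0
  i=9: C(9,9)·!0 = 1·1 = 1
Total = 37.

37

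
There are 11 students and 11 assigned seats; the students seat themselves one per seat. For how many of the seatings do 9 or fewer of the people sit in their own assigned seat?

39916799

# with exactly i fixed is C(11,i)·!(11-i); sum over i=0..9:
  i=0: C(11,0)·!11 = 1·14684570 = 14684570
  i=1: C(11,1)·!10 = 11·1334961 = 14684571
  i=2: C(11,2)·!9 = 55·133496 = 7342280
  i=3: C(11,3)·!8 = 165·14833 = 2447445
  i=4: C(11,4)·!7 = 330·1854 = 611820
  i=5: C(11,5)·!6 = 462·265 = 122430
  i=6: C(11,6)·!5 = 462·44 = 20328
  i=7: C(11,7)·!4 = 330·9 = 2970
  i=8: C(11,8)·!3 = 165·2 = 330
  i=9: C(11,9)·!2 = 55·1 = 55
Total = 39916799.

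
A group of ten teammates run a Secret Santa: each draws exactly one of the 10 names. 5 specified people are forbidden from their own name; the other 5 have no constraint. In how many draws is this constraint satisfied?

Let A_j be the event that the j-th constrained one is fixed. By inclusion-exclusion over the 5 events:
Σ_{j=0}^{5} (-1)^j C(5,j)(10-j)!
= C(5,0)·10! - C(5,1)·9! + C(5,2)·8! - C(5,3)·7! + C(5,4)·6! - C(5,5)·5!
= 3628800 - 1814400 + 403200 - 50400 + 3600 - 120
= 2170680

2170680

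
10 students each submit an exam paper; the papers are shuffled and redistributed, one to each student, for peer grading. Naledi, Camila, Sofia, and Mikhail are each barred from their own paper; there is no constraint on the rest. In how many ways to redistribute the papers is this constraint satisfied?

2399760

Let A_j be the event that the j-th constrained one is fixed. By inclusion-exclusion over the 4 events:
Σ_{j=0}^{4} (-1)^j C(4,j)(10-j)!
= C(4,0)·10! - C(4,1)·9! + C(4,2)·8! - C(4,3)·7! + C(4,4)·6!
= 3628800 - 1451520 + 241920 - 20160 + 720
= 2399760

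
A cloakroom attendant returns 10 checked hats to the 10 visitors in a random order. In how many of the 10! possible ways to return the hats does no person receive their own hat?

1334961

!10 is the nearest integer to 10!/e.
10! = 3628800, and 3628800/e ≈ 1334960.92, so !10 = 1334961.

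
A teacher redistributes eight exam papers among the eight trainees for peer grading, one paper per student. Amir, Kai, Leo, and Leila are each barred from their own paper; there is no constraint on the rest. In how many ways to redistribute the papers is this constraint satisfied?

24024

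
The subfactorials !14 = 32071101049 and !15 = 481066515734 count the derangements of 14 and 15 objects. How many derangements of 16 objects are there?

7697064251745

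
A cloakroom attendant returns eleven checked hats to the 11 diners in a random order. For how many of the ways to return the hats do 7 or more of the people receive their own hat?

3356

Sum C(11,i)·!(11-i) for i = 7..11:
  i=7: C(11,7)·!4 = 330·9 = 2970
  i=8: C(11,8)·!3 = 165·2 = 330
  i=9: C(11,9)·!2 = 55·1 = 55
  i=10: C(11,10)·!1 = 11·0 = 0
  i=11: C(11,11)·!0 = 1·1 = 1
Total = 3356.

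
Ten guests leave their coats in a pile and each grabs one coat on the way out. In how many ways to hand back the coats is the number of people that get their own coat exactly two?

Choose which 2 of the 10 are fixed: C(10,2) = 45.
The remaining 8 must be deranged: !8 = 14833.
Total: 45 × 14833 = 667485.

667485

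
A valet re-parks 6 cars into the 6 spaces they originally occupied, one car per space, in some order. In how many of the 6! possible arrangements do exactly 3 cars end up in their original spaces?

40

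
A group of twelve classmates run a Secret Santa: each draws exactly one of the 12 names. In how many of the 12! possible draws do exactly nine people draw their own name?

440

Pick the 9 fixed positions: C(12,9) = 220 ways.
The remaining 3 must be deranged: !3 = 2.
Total: 220 × 2 = 440.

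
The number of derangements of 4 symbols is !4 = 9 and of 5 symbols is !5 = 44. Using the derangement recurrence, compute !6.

!6 = (6-1)·(!5 + !4) = 5·(44 + 9) = 5·53 = 265.

265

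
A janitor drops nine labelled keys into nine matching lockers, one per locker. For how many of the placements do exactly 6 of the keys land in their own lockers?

168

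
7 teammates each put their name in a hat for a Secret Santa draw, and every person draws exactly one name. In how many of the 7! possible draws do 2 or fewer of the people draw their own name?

# with exactly i fixed is C(7,i)·!(7-i); sum over i=0..2:
  i=0: C(7,0)·!7 = 1·1854 = 1854
  i=1: C(7,1)·!6 = 7·265 = 1855
  i=2: C(7,2)·!5 = 21·44 = 924
Total = 4633.

4633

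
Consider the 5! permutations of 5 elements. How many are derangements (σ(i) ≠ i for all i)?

!5 is the nearest integer to 5!/e.
5! = 120, and 120/e ≈ 44.15, so !5 = 44.

44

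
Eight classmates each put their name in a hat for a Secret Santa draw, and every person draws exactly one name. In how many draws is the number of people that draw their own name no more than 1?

29665

Sum C(8,i)·!(8-i) for i = 0..1:
  i=0: C(8,0)·!8 = 1·14833 = 14833
  i=1: C(8,1)·!7 = 8·1854 = 14832
Total = 29665.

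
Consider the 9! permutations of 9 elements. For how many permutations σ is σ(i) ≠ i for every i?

By inclusion-exclusion, !9 = Σ (-1)^k · 9!/k! for k=0..9
= 9! - 9!/1! + 9!/2! - 9!/3! + 9!/4! - 9!/5! + 9!/6! - 9!/7! + 9!/8! - 9!/9!
= 362880 - 362880 + 181440 - 60480 + 15120 - 3024 + 504 - 72 + 9 - 1
= 133496

133496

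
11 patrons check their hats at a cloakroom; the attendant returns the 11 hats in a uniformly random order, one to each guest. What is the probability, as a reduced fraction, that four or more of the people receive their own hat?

378967/19958400

Favorable outcomes: Σ_{i≥4} C(11,i)·!(11-i) = 330·1854 + 462·265 + 462·44 + 330·9 + 165·2 + 55·1 + 11·0 + 1·1 = 757934.
Total outcomes: 11! = 39916800.
Probability = 757934/39916800 = 378967/19958400.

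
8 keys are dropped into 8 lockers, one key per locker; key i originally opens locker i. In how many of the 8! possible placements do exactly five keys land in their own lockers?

112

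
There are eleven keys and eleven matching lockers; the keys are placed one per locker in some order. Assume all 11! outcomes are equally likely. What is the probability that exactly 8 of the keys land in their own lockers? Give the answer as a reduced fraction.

1/120960

Favorable outcomes: C(11,8)·!3 = 165·2 = 330.
Total outcomes: 11! = 39916800.
Probability = 330/39916800 = 1/120960.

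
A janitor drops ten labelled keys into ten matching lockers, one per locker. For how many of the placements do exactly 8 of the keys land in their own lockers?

Pick the 8 fixed positions: C(10,8) = 45 ways.
The other 2 form a derangement: !2 = 1.
Total: 45 × 1 = 45.

45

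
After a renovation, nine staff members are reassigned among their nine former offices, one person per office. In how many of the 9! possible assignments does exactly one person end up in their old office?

Choose which one of the 9 is fixed: C(9,1) = 9.
The other 8 form a derangement: !8 = 14833.
Total: 9 × 14833 = 133497.

133497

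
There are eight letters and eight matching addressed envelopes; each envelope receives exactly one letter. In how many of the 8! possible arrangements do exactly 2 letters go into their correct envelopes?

7420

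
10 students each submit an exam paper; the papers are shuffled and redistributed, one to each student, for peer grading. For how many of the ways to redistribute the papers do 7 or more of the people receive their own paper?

Sum C(10,i)·!(10-i) for i = 7..10:
  i=7: C(10,7)·!3 = 120·2 = 240
  i=8: C(10,8)·!2 = 45·1 = 45
  i=9: C(10,9)·!1 = 10·0 = 0
  i=10: C(10,10)·!0 = 1·1 = 1
Total = 286.

286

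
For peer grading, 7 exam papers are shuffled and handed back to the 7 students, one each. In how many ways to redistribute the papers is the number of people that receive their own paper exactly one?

Pick the single fixed position: C(7,1) = 7 ways.
The remaining 6 must be deranged: !6 = 265.
Total: 7 × 265 = 1855.

1855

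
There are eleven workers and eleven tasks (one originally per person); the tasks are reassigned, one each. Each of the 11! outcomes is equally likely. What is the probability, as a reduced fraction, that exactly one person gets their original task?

16481/44800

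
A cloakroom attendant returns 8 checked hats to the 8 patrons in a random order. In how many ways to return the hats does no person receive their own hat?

Use !n = (n-1)(!(n-1) + !(n-2)).
!8 = 7·(1854 + 265) = 7·2119 = 14833

14833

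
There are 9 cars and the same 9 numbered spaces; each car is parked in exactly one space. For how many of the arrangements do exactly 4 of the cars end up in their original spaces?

5544

Choose which 4 of the 9 are fixed: C(9,4) = 126.
The other 5 form a derangement: !5 = 44.
Total: 126 × 44 = 5544.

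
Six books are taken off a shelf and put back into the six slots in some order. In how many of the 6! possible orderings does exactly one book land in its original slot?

264

Choose which one of the 6 is fixed: C(6,1) = 6.
The remaining 5 must be deranged: !5 = 44.
Total: 6 × 44 = 264.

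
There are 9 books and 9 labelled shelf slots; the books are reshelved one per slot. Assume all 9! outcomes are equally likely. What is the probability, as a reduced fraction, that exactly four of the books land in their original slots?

11/720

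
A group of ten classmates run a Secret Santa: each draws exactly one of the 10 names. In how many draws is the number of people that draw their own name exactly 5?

Choose which 5 of the 10 are fixed: C(10,5) = 252.
The other 5 form a derangement: !5 = 44.
Total: 252 × 44 = 11088.

11088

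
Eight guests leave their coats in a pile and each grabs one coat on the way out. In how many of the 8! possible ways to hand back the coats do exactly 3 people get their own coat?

2464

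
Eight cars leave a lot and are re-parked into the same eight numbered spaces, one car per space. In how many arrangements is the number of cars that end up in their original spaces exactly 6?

28

Pick the 6 fixed positions: C(8,6) = 28 ways.
The remaining 2 must be deranged: !2 = 1.
Total: 28 × 1 = 28.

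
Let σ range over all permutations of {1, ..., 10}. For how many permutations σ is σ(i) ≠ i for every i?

1334961

The subfactorial !10 = [10!/e] (nearest integer).
10! = 3628800, and 3628800/e ≈ 1334960.92, so !10 = 1334961.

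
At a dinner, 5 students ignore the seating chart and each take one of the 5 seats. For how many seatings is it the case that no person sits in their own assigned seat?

44

!5 = 5! · Σ_{k=0}^{5} (-1)^k/k!
= 5! - 5!/1! + 5!/2! - 5!/3! + 5!/4! - 5!/5!
= 120 - 120 + 60 - 20 + 5 - 1
= 44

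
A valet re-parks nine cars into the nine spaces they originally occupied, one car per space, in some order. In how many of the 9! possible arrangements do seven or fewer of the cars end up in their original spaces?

362879

# with exactly i fixed is C(9,i)·!(9-i); sum over i=0..7:
  i=0: C(9,0)·!9 = 1·133496 = 133496
  i=1: C(9,1)·!8 = 9·14833 = 133497
  i=2: C(9,2)·!7 = 36·1854 = 66744
  i=3: C(9,3)·!6 = 84·265 = 22260
  i=4: C(9,4)·!5 = 126·44 = 5544
  i=5: C(9,5)·!4 = 126·9 = 1134
  i=6: C(9,6)·!3 = 84·2 = 168
  i=7: C(9,7)·!2 = 36·1 = 36
Total = 362879.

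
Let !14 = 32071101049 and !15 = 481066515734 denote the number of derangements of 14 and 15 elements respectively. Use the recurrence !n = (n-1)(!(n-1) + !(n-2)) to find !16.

7697064251745

!16 = (16-1)·(!15 + !14) = 15·(481066515734 + 32071101049) = 15·513137616783 = 7697064251745.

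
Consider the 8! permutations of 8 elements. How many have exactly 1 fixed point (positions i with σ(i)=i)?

14832

Choose which one of the 8 is fixed: C(8,1) = 8.
The other 7 form a derangement: !7 = 1854.
Total: 8 × 1854 = 14832.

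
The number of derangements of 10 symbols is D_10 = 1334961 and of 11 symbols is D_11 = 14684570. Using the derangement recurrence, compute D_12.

176214841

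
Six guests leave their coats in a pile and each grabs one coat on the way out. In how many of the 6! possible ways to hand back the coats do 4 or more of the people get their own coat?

16

# with exactly i fixed is C(6,i)·!(6-i); sum over i=4..6:
  i=4: C(6,4)·!2 = 15·1 = 15
  i=5: C(6,5)·!1 = 6·0 = 0
  i=6: C(6,6)·!0 = 1·1 = 1
Total = 16.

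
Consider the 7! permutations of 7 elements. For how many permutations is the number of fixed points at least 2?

# with exactly i fixed is C(7,i)·!(7-i); sum over i=2..7:
  i=2: C(7,2)·!5 = 21·44 = 924
  i=3: C(7,3)·!4 = 35·9 = 315
  i=4: C(7,4)·!3 = 35·2 = 70
  i=5: C(7,5)·!2 = 21·1 = 21
  i=6: C(7,6)·!1 = 7·0 = 0
  i=7: C(7,7)·!0 = 1·1 = 1
Total = 1331.

1331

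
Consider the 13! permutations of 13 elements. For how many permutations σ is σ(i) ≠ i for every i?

2290792932

Use !n = n·!(n-1) + (-1)^n.
!13 = 13·176214841 - 1 = 2290792932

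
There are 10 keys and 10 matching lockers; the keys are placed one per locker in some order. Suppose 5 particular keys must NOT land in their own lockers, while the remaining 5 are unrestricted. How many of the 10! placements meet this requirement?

Inclusion-exclusion on the 5 forbidden self-matches:
Σ_{j=0}^{5} (-1)^j C(5,j)(10-j)!
= C(5,0)·10! - C(5,1)·9! + C(5,2)·8! - C(5,3)·7! + C(5,4)·6! - C(5,5)·5!
= 3628800 - 1814400 + 403200 - 50400 + 3600 - 120
= 2170680

2170680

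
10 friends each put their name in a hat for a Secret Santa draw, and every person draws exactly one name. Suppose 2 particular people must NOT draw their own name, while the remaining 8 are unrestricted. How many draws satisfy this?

Let A_j be the event that the j-th constrained one is fixed. By inclusion-exclusion over the 2 events:
Σ_{j=0}^{2} (-1)^j C(2,j)(10-j)!
= C(2,0)·10! - C(2,1)·9! + C(2,2)·8!
= 3628800 - 725760 + 40320
= 2943360

2943360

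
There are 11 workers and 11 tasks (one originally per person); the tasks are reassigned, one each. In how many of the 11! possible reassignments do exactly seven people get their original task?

2970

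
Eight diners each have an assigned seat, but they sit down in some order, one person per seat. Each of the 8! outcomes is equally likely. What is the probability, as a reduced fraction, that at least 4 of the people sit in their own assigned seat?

Favorable outcomes: Σ_{i≥4} C(8,i)·!(8-i) = 70·9 + 56·2 + 28·1 + 8·0 + 1·1 = 771.
Total outcomes: 8! = 40320.
Probability = 771/40320 = 257/13440.

257/13440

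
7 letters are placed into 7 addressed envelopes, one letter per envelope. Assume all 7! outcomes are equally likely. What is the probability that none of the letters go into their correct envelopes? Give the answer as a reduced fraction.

Favorable outcomes: !7 = 1854.
Total outcomes: 7! = 5040.
Probability = 1854/5040 = 103/280.

103/280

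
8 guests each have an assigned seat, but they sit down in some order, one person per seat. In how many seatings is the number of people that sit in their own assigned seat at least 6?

# with exactly i fixed is C(8,i)·!(8-i); sum over i=6..8:
  i=6: C(8,6)·!2 = 28·1 = 28
  i=7: C(8,7)·!1 = 8·0 = 0
  i=8: C(8,8)·!0 = 1·1 = 1
Total = 29.

29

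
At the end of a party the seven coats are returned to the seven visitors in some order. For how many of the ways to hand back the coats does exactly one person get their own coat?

Pick the single fixed position: C(7,1) = 7 ways.
The remaining 6 must be deranged: !6 = 265.
Total: 7 × 265 = 1855.

1855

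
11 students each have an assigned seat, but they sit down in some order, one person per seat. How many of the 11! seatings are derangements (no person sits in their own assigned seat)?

Use !n = n·!(n-1) + (-1)^n.
!11 = 11·1334961 - 1 = 14684570

14684570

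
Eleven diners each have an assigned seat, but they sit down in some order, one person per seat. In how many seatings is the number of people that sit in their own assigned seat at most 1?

# with exactly i fixed is C(11,i)·!(11-i); sum over i=0..1:
  i=0: C(11,0)·!11 = 1·14684570 = 14684570
  i=1: C(11,1)·!10 = 11·1334961 = 14684571
Total = 29369141.

29369141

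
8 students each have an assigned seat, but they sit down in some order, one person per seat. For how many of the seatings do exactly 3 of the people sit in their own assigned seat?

2464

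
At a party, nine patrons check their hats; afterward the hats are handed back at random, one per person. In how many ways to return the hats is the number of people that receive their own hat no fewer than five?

1339

Sum C(9,i)·!(9-i) for i = 5..9:
  i=5: C(9,5)·!4 = 126·9 = 1134
  i=6: C(9,6)·!3 = 84·2 = 168
  i=7: C(9,7)·!2 = 36·1 = 36
  i=8: C(9,8)·!1 = 9·0 = 0
  i=9: C(9,9)·!0 = 1·1 = 1
Total = 1339.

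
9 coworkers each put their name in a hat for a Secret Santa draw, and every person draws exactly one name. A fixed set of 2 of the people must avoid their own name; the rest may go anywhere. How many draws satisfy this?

Let A_j be the event that the j-th constrained one is fixed. By inclusion-exclusion over the 2 events:
Σ_{j=0}^{2} (-1)^j C(2,j)(9-j)!
= C(2,0)·9! - C(2,1)·8! + C(2,2)·7!
= 362880 - 80640 + 5040
= 287280

287280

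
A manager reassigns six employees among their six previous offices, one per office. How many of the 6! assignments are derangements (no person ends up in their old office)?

265

The number of derangements of 6 is !6 = Σ_{k=0}^{6} (-1)^k·6!/k!
= 6! - 6!/1! + 6!/2! - 6!/3! + 6!/4! - 6!/5! + 6!/6!
= 720 - 720 + 360 - 120 + 30 - 6 + 1
= 265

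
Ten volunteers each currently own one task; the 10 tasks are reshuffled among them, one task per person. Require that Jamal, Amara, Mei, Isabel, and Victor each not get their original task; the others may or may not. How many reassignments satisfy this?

2170680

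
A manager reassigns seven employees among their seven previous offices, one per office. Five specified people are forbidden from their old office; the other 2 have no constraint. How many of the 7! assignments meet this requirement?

2428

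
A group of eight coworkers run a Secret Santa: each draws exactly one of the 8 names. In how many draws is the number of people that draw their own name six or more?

Sum C(8,i)·!(8-i) for i = 6..8:
  i=6: C(8,6)·!2 = 28·1 = 28
  i=7: C(8,7)·!1 = 8·0 = 0
  i=8: C(8,8)·!0 = 1·1 = 1
Total = 29.

29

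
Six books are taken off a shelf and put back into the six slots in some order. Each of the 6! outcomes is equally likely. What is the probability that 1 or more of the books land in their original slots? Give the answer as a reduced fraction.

91/144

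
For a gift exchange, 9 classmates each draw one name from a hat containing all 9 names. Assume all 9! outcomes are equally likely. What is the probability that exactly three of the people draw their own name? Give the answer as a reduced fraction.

53/864

Favorable outcomes: C(9,3)·!6 = 84·265 = 22260.
Total outcomes: 9! = 362880.
Probability = 22260/362880 = 53/864.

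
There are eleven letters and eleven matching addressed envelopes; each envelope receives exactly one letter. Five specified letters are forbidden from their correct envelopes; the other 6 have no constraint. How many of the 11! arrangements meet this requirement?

25022880

Let A_j be the event that the j-th constrained one is fixed. By inclusion-exclusion over the 5 events:
Σ_{j=0}^{5} (-1)^j C(5,j)(11-j)!
= C(5,0)·11! - C(5,1)·10! + C(5,2)·9! - C(5,3)·8! + C(5,4)·7! - C(5,5)·6!
= 39916800 - 18144000 + 3628800 - 403200 + 25200 - 720
= 25022880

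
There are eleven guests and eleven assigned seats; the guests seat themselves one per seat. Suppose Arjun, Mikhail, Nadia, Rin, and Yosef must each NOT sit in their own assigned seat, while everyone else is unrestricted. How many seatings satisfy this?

25022880

Let A_j be the event that the j-th constrained one is fixed. By inclusion-exclusion over the 5 events:
Σ_{j=0}^{5} (-1)^j C(5,j)(11-j)!
= C(5,0)·11! - C(5,1)·10! + C(5,2)·9! - C(5,3)·8! + C(5,4)·7! - C(5,5)·6!
= 39916800 - 18144000 + 3628800 - 403200 + 25200 - 720
= 25022880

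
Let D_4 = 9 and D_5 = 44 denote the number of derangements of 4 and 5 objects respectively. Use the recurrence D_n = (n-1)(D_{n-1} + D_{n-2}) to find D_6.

D_6 = (6-1)·(D_5 + D_4) = 5·(44 + 9) = 5·53 = 265.

265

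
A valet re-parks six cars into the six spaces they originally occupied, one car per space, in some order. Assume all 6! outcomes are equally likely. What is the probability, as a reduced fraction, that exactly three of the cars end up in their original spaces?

Favorable outcomes: C(6,3)·!3 = 20·2 = 40.
Total outcomes: 6! = 720.
Probability = 40/720 = 1/18.

1/18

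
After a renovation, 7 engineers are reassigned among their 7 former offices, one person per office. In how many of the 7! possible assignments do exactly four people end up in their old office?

Pick the 4 fixed positions: C(7,4) = 35 ways.
The other 3 form a derangement: !3 = 2.
Total: 35 × 2 = 70.

70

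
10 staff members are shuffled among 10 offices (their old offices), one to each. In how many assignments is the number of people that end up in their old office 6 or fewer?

# with exactly i fixed is C(10,i)·!(10-i); sum over i=0..6:
  i=0: C(10,0)·!10 = 1·1334961 = 1334961
  i=1: C(10,1)·!9 = 10·133496 = 1334960
  i=2: C(10,2)·!8 = 45·14833 = 667485
  i=3: C(10,3)·!7 = 120·1854 = 222480
  i=4: C(10,4)·!6 = 210·265 = 55650
  i=5: C(10,5)·!5 = 252·44 = 11088
  i=6: C(10,6)·!4 = 210·9 = 1890
Total = 3628514.

3628514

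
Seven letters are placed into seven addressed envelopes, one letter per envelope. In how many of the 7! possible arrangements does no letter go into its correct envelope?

1854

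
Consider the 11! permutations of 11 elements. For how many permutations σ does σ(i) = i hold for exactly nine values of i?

Choose which 9 of the 11 are fixed: C(11,9) = 55.
The remaining 2 must be deranged: !2 = 1.
Total: 55 × 1 = 55.

55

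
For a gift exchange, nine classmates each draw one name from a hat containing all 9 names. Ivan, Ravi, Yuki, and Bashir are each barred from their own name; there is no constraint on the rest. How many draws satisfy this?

Let A_j be the event that the j-th constrained one is fixed. By inclusion-exclusion over the 4 events:
Σ_{j=0}^{4} (-1)^j C(4,j)(9-j)!
= C(4,0)·9! - C(4,1)·8! + C(4,2)·7! - C(4,3)·6! + C(4,4)·5!
= 362880 - 161280 + 30240 - 2880 + 120
= 229080

229080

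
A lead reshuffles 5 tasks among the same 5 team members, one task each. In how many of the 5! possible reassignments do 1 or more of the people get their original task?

Sum C(5,i)·!(5-i) for i = 1..5:
  i=1: C(5,1)·!4 = 5·9 = 45
  i=2: C(5,2)·!3 = 10·2 = 20
  i=3: C(5,3)·!2 = 10·1 = 10
  i=4: C(5,4)·!1 = 5·0 = 0
  i=5: C(5,5)·!0 = 1·1 = 1
Total = 76.

76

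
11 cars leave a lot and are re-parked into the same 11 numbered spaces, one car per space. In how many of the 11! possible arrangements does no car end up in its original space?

14684570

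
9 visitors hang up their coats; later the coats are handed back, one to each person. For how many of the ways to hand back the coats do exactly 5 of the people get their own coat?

1134

Pick the 5 fixed positions: C(9,5) = 126 ways.
The other 4 form a derangement: !4 = 9.
Total: 126 × 9 = 1134.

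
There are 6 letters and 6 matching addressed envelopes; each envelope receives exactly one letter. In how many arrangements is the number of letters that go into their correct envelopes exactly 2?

135

Pick the 2 fixed positions: C(6,2) = 15 ways.
The remaining 4 must be deranged: !4 = 9.
Total: 15 × 9 = 135.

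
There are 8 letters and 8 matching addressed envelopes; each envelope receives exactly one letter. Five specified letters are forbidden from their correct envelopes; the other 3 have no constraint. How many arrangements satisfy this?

Inclusion-exclusion on the 5 forbidden self-matches:
Σ_{j=0}^{5} (-1)^j C(5,j)(8-j)!
= C(5,0)·8! - C(5,1)·7! + C(5,2)·6! - C(5,3)·5! + C(5,4)·4! - C(5,5)·3!
= 40320 - 25200 + 7200 - 1200 + 120 - 6
= 21234

21234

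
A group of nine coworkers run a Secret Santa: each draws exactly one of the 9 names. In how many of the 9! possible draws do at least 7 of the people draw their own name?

37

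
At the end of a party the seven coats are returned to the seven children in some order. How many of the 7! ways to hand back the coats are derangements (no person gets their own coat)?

!7 = 7! · Σ_{k=0}^{7} (-1)^k/k!
= 7! - 7!/1! + 7!/2! - 7!/3! + 7!/4! - 7!/5! + 7!/6! - 7!/7!
= 5040 - 5040 + 2520 - 840 + 210 - 42 + 7 - 1
= 1854

1854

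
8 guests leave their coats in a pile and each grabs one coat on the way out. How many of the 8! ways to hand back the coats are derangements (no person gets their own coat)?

14833

Recurrence: !8 = 7·(!7 + !6).
!8 = 7·(1854 + 265) = 7·2119 = 14833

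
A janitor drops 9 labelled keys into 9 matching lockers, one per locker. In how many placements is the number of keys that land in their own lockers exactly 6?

168

Pick the 6 fixed positions: C(9,6) = 84 ways.
The other 3 form a derangement: !3 = 2.
Total: 84 × 2 = 168.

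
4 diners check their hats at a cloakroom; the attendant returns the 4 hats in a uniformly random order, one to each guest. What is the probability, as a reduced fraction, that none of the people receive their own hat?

3/8

Favorable outcomes: !4 = 9.
Total outcomes: 4! = 24.
Probability = 9/24 = 3/8.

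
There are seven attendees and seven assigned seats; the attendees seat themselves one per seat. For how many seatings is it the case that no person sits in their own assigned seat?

1854

Recurrence: !7 = 6·(!6 + !5).
!7 = 6·(265 + 44) = 6·309 = 1854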